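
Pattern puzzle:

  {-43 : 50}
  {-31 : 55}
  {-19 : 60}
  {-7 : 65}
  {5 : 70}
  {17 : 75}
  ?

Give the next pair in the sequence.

First part: +12 each step, so -43, -31, -19, -7, 5, 17 → 29.
Second part goes 50, 55, 60, 65, 70, 75 → 80 (+5 each step).
Putting it together: {29 : 80}.

{29 : 80}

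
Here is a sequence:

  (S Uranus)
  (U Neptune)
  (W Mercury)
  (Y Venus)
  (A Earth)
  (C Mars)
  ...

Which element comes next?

Letter: letters move forward 2 places in the alphabet, wrapping Z→A, so S, U, W, Y, A, C → E.
Planet: runs through the planets Mercury→Neptune, so Uranus, Neptune, Mercury, Venus, Earth, Mars → Jupiter.
Combining the parts gives (E Jupiter).

(E Jupiter)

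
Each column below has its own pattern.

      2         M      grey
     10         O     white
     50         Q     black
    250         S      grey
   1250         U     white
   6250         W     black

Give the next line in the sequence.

31250  Y  grey

First component goes 2, 10, 50, 250, 1250, 6250 → 31250 (×5 each step).
Letter: letters move forward 2 places in the alphabet, so M, O, Q, S, U, W → Y.
Shade goes grey, white, black, grey, white, black → grey (repeats grey → white → black).
So the next line is 31250  Y  grey.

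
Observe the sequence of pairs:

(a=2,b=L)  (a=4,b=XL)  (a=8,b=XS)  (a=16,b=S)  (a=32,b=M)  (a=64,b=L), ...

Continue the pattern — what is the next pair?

(a=128,b=XL)

A: ×2 each step; 2, 4, 8, 16, 32, 64 → 128.
B: repeats L → XL → XS → S → M; L, XL, XS, S, M, L → XL.
Putting it together: (a=128,b=XL).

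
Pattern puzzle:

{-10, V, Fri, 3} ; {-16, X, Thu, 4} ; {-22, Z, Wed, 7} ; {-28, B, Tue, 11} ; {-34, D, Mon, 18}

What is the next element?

{-40, F, Sun, 29}

For the first slot, −6 each step: -10, -16, -22, -28, -34 → -40.
Letter — letters move forward 2 places in the alphabet, wrapping Z→A: V, X, Z, B, D → F.
Day: Fri, Thu, Wed, Tue, Mon → Sun (runs backward through the weekdays Mon→Sun).
Fourth slot — each term is the sum of the two before it: 3, 4, 7, 11, 18 → 29.
Putting it together: {-40, F, Sun, 29}.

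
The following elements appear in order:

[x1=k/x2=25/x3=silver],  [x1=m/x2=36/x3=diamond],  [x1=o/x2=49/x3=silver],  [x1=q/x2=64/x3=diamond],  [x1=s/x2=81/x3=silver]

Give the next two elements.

[x1=u/x2=100/x3=diamond], [x1=w/x2=121/x3=silver]

X1: letters move forward 2 places in the alphabet; k, m, o, q, s → u → w.
X2: 25, 36, 49, 64, 81 → 100 → 121 (perfect squares: 5², 6², 7², …).
X3: silver, diamond, silver, diamond, silver → diamond → silver (alternates silver ↔ diamond).
Putting the parts together: [x1=u/x2=100/x3=diamond] and then [x1=w/x2=121/x3=silver].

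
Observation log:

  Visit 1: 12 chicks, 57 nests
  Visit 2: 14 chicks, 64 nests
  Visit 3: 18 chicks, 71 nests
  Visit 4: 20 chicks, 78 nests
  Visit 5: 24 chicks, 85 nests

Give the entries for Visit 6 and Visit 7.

Chicks: 12, 14, 18, 20, 24 → 26 → 30 (alternating steps +2, +4, +2, +4, …).
Nests goes 57, 64, 71, 78, 85 → 92 → 99 (+7 each step).
So the next two records are 26 chicks, 92 nests and 30 chicks, 99 nests.

26 chicks, 92 nests; 30 chicks, 99 nests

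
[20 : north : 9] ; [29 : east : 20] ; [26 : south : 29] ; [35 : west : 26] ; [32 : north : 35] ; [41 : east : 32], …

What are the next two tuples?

[38 : south : 41], [47 : west : 38]

First coordinate — alternating steps +9, −3, +9, −3, …: 20, 29, 26, 35, 32, 41 → 38 → 47.
Direction: repeats north → east → south → west, so north, east, south, west, north, east → south → west.
Third coordinate: always the previous value of the first coordinate; 9, 20, 29, 26, 35, 32 → 41 → 38.
So the next two tuples are [38 : south : 41] and [47 : west : 38].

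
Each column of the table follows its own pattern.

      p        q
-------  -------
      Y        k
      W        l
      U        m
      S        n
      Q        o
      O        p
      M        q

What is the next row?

Column p — letters move back 2 places in the alphabet: Y, W, U, S, Q, O, M → K.
Column q — letters move forward 1 place in the alphabet: k, l, m, n, o, p, q → r.
So the next row is K  r.

K  r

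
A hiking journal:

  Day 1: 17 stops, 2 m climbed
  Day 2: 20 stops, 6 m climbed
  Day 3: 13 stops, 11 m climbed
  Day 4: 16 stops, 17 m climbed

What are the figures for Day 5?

Stops: 17, 20, 13, 16 → 9 (alternating steps +3, −7, +3, −7, …).
M climbed: 2, 6, 11, 17 → 24 (differences are 4, 5, 6, … (increasing by 1 each time)).
Combining the parts gives 9 stops, 24 m climbed.

9 stops, 24 m climbed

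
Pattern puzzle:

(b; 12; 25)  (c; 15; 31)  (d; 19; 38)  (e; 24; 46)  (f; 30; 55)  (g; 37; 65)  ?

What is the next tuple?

(h; 45; 76)

Letter goes b, c, d, e, f, g → h (letters move forward 1 place in the alphabet).
Second slot: differences are 3, 4, 5, … (increasing by 1 each time); 12, 15, 19, 24, 30, 37 → 45.
Third slot: differences are 6, 7, 8, … (increasing by 1 each time), so 25, 31, 38, 46, 55, 65 → 76.
Combining the parts gives (h; 45; 76).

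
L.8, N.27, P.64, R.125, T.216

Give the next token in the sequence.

V.343

For the letter, letters move forward 2 places in the alphabet: L, N, P, R, T → V.
Second component goes 8, 27, 64, 125, 216 → 343 (perfect cubes: 2³, 3³, 4³, …).
Putting it together: V.343.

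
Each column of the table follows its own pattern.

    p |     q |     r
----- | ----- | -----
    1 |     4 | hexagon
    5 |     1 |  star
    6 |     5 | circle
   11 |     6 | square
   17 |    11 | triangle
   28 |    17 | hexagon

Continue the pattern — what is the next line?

45  28  star

Column p: each term is the sum of the two before it; 1, 5, 6, 11, 17, 28 → 45.
For the column q, each term is the sum of the two before it: 4, 1, 5, 6, 11, 17 → 28.
Column r: hexagon, star, circle, square, triangle, hexagon → star (repeats hexagon → star → circle → square → triangle).
Putting it together: 45  28  star.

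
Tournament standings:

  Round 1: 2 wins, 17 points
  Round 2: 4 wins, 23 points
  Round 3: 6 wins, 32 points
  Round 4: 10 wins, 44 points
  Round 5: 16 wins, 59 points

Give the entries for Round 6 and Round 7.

For the wins, each term is the sum of the two before it: 2, 4, 6, 10, 16 → 26 → 42.
Points — differences are 6, 9, 12, … (increasing by 3 each time): 17, 23, 32, 44, 59 → 77 → 98.
So the next two records are 26 wins, 77 points and 42 wins, 98 points.

26 wins, 77 points; 42 wins, 98 points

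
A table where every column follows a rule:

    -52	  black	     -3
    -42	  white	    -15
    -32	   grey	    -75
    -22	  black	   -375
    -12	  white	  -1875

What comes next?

First component: +10 each step, so -52, -42, -32, -22, -12 → -2.
Shade: black, white, grey, black, white → grey (repeats black → white → grey).
Third component: ×5 each step; -3, -15, -75, -375, -1875 → -9375.
Combining the parts gives -2  grey  -9375.

-2  grey  -9375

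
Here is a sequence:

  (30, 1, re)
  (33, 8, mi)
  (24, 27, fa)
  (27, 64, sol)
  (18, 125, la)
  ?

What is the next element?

(21, 216, ti)

First value: 30, 33, 24, 27, 18 → 21 (alternating steps +3, −9, +3, −9, …).
For the second value, perfect cubes: 1³, 2³, 3³, …: 1, 8, 27, 64, 125 → 216.
Note — runs through the solfège scale do→ti: re, mi, fa, sol, la → ti.
Combining the parts gives (21, 216, ti).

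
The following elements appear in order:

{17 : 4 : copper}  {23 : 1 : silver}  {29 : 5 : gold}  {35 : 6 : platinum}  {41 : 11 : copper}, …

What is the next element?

First value: +6 each step, so 17, 23, 29, 35, 41 → 47.
Second value: each term is the sum of the two before it; 4, 1, 5, 6, 11 → 17.
Metal: copper, silver, gold, platinum, copper → silver (repeats copper → silver → gold → platinum).
Combining the parts gives {47 : 17 : silver}.

{47 : 17 : silver}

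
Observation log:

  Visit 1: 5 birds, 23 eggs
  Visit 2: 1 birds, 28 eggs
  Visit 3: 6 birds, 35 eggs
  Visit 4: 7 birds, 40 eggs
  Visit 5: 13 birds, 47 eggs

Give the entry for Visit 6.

20 birds, 52 eggs

Birds goes 5, 1, 6, 7, 13 → 20 (each term is the sum of the two before it).
Eggs goes 23, 28, 35, 40, 47 → 52 (alternating steps +5, +7, +5, +7, …).
Combining the parts gives 20 birds, 52 eggs.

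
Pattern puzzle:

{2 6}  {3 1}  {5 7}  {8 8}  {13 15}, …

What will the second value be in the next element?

23

First value: each term is the sum of the two before it, so 2, 3, 5, 8, 13 → 21.
Second value: each term is the sum of the two before it, so 6, 1, 7, 8, 15 → 23.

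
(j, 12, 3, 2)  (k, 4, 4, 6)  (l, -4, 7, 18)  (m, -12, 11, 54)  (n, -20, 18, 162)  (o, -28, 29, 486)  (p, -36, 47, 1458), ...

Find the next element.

For the letter, letters move forward 1 place in the alphabet: j, k, l, m, n, o, p → q.
Second slot: −8 each step; 12, 4, -4, -12, -20, -28, -36 → -44.
Third slot goes 3, 4, 7, 11, 18, 29, 47 → 76 (each term is the sum of the two before it).
Fourth slot: 2, 6, 18, 54, 162, 486, 1458 → 4374 (×3 each step).
Combining the parts gives (q, -44, 76, 4374).

(q, -44, 76, 4374)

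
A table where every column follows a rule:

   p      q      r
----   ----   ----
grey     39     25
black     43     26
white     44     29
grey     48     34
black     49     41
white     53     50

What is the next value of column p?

grey

Column p: repeats grey → black → white; grey, black, white, grey, black, white → grey.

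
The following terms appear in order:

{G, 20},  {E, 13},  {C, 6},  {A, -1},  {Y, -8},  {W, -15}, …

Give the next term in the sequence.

Letter — letters move back 2 places in the alphabet, wrapping A→Z: G, E, C, A, Y, W → U.
Second component: −7 each step, so 20, 13, 6, -1, -8, -15 → -22.
Putting it together: {U, -22}.

{U, -22}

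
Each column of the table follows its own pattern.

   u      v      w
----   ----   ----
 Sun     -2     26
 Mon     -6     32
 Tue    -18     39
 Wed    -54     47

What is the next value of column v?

Column v — ×3 each step: -2, -6, -18, -54 → -162.

-162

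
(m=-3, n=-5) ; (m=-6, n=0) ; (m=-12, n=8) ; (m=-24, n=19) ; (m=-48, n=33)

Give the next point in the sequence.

(m=-96, n=50)

M: ×2 each step, so -3, -6, -12, -24, -48 → -96.
N: differences are 5, 8, 11, … (increasing by 3 each time); -5, 0, 8, 19, 33 → 50.
Combining the parts gives (m=-96, n=50).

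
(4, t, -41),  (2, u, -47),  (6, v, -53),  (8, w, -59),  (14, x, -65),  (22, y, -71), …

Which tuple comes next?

First coordinate — each term is the sum of the two before it: 4, 2, 6, 8, 14, 22 → 36.
Letter: letters move forward 1 place in the alphabet; t, u, v, w, x, y → z.
Third coordinate: −6 each step; -41, -47, -53, -59, -65, -71 → -77.
Combining the parts gives (36, z, -77).

(36, z, -77)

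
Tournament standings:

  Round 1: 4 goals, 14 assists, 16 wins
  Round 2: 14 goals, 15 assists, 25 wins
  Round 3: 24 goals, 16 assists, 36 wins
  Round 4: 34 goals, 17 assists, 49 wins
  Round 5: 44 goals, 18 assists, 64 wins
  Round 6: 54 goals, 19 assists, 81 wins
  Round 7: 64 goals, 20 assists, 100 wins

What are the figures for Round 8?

Goals: +10 each step, so 4, 14, 24, 34, 44, 54, 64 → 74.
Assists: 14, 15, 16, 17, 18, 19, 20 → 21 (+1 each step).
Wins: 16, 25, 36, 49, 64, 81, 100 → 121 (perfect squares: 4², 5², 6², …).
Combining the parts gives 74 goals, 21 assists, 121 wins.

74 goals, 21 assists, 121 wins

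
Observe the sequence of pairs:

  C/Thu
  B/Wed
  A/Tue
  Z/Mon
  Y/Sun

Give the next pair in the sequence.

Letter: letters move back 1 place in the alphabet, wrapping A→Z, so C, B, A, Z, Y → X.
Day goes Thu, Wed, Tue, Mon, Sun → Sat (runs backward through the weekdays Mon→Sun).
So the next pair is X/Sat.

X/Sat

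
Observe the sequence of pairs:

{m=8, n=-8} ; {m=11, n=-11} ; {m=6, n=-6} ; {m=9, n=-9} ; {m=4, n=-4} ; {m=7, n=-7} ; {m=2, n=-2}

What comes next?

For the m, alternating steps +3, −5, +3, −5, …: 8, 11, 6, 9, 4, 7, 2 → 5.
N goes -8, -11, -6, -9, -4, -7, -2 → -5 (always the negative of the m).
Combining the parts gives {m=5, n=-5}.

{m=5, n=-5}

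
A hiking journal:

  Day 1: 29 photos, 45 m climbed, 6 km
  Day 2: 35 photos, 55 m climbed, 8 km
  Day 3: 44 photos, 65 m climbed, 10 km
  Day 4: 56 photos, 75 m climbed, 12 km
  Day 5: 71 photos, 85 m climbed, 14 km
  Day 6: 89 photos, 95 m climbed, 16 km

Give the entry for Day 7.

Photos: differences are 6, 9, 12, … (increasing by 3 each time), so 29, 35, 44, 56, 71, 89 → 110.
M climbed goes 45, 55, 65, 75, 85, 95 → 105 (+10 each step).
Km: +2 each step, so 6, 8, 10, 12, 14, 16 → 18.
Putting it together: 110 photos, 105 m climbed, 18 km.

110 photos, 105 m climbed, 18 km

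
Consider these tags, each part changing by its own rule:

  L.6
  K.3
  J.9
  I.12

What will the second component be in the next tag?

21

Letter: L, K, J, I → H (letters move back 1 place in the alphabet).
Second component: 6, 3, 9, 12 → 21 (each term is the sum of the two before it).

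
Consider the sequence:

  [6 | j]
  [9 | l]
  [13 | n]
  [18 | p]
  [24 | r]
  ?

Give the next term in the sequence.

First value: 6, 9, 13, 18, 24 → 31 (differences are 3, 4, 5, … (increasing by 1 each time)).
Letter: letters move forward 2 places in the alphabet, so j, l, n, p, r → t.
Putting it together: [31 | t].

[31 | t]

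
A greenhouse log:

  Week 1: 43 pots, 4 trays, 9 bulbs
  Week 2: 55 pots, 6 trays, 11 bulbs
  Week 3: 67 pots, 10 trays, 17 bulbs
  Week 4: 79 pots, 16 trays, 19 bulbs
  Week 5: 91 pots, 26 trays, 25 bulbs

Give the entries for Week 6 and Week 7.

Pots — +12 each step: 43, 55, 67, 79, 91 → 103 → 115.
Trays: 4, 6, 10, 16, 26 → 42 → 68 (each term is the sum of the two before it).
For the bulbs, alternating steps +2, +6, +2, +6, …: 9, 11, 17, 19, 25 → 27 → 33.
Putting the parts together: 103 pots, 42 trays, 27 bulbs and then 115 pots, 68 trays, 33 bulbs.

103 pots, 42 trays, 27 bulbs; 115 pots, 68 trays, 33 bulbs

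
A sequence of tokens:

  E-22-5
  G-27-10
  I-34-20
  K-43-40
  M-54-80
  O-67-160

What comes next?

Q-82-320

Letter — letters move forward 2 places in the alphabet: E, G, I, K, M, O → Q.
Second component — differences are 5, 7, 9, … (increasing by 2 each time): 22, 27, 34, 43, 54, 67 → 82.
Third component — ×2 each step: 5, 10, 20, 40, 80, 160 → 320.
So the next token is Q-82-320.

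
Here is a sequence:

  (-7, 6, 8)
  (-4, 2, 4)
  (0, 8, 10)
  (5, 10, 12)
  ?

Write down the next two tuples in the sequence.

First coordinate: differences are 3, 4, 5, … (increasing by 1 each time); -7, -4, 0, 5 → 11 → 18.
Second coordinate: 6, 2, 8, 10 → 18 → 28 (each term is the sum of the two before it).
Third coordinate: 8, 4, 10, 12 → 20 → 30 (always 2 more than the second coordinate).
So the next two tuples are (11, 18, 20) and (18, 28, 30).

(11, 18, 20), (18, 28, 30)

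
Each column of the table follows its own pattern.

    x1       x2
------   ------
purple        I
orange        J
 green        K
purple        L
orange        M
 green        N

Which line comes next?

Column x1: repeats purple → orange → green, so purple, orange, green, purple, orange, green → purple.
For the column x2, letters move forward 1 place in the alphabet: I, J, K, L, M, N → O.
So the next line is purple  O.

purple  O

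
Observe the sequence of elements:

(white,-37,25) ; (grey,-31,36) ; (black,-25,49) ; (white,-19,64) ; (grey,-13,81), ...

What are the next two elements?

(black,-7,100), (white,-1,121)

Shade: white, grey, black, white, grey → black → white (repeats white → grey → black).
Second part goes -37, -31, -25, -19, -13 → -7 → -1 (+6 each step).
Third part goes 25, 36, 49, 64, 81 → 100 → 121 (perfect squares: 5², 6², 7², …).
Putting the parts together: (black,-7,100) and then (white,-1,121).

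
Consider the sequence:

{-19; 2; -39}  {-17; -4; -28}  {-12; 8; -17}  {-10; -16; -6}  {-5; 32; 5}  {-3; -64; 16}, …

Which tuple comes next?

{2; 128; 27}

First coordinate goes -19, -17, -12, -10, -5, -3 → 2 (alternating steps +2, +5, +2, +5, …).
Second coordinate goes 2, -4, 8, -16, 32, -64 → 128 (×(-2) each step).
Third coordinate: -39, -28, -17, -6, 5, 16 → 27 (+11 each step).
Putting it together: {2; 128; 27}.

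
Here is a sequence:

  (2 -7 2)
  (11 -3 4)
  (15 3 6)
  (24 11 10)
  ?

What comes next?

First value — alternating steps +9, +4, +9, +4, …: 2, 11, 15, 24 → 28.
For the second value, differences are 4, 6, 8, … (increasing by 2 each time): -7, -3, 3, 11 → 21.
Third value: each term is the sum of the two before it; 2, 4, 6, 10 → 16.
Putting it together: (28 21 16).

(28 21 16)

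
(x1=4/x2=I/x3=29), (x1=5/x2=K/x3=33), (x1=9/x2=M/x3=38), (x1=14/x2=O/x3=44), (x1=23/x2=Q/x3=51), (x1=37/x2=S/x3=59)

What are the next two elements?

(x1=60/x2=U/x3=68), (x1=97/x2=W/x3=78)

X1 goes 4, 5, 9, 14, 23, 37 → 60 → 97 (each term is the sum of the two before it).
X2 goes I, K, M, O, Q, S → U → W (letters move forward 2 places in the alphabet).
X3 — differences are 4, 5, 6, … (increasing by 1 each time): 29, 33, 38, 44, 51, 59 → 68 → 78.
Putting the parts together: (x1=60/x2=U/x3=68) and then (x1=97/x2=W/x3=78).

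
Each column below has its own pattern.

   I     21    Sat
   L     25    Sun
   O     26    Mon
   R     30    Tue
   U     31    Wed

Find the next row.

Letter — letters move forward 3 places in the alphabet: I, L, O, R, U → X.
Second component: alternating steps +4, +1, +4, +1, …; 21, 25, 26, 30, 31 → 35.
Day: Sat, Sun, Mon, Tue, Wed → Thu (runs through the weekdays Mon→Sun).
So the next row is X  35  Thu.

X  35  Thu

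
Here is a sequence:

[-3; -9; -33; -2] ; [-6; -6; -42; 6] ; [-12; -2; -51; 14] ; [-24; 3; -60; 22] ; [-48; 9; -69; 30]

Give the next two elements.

[-96; 16; -78; 38], [-192; 24; -87; 46]

First entry: ×2 each step, so -3, -6, -12, -24, -48 → -96 → -192.
Second entry goes -9, -6, -2, 3, 9 → 16 → 24 (differences are 3, 4, 5, … (increasing by 1 each time)).
Third entry: −9 each step, so -33, -42, -51, -60, -69 → -78 → -87.
Fourth entry: +8 each step; -2, 6, 14, 22, 30 → 38 → 46.
Putting the parts together: [-96; 16; -78; 38] and then [-192; 24; -87; 46].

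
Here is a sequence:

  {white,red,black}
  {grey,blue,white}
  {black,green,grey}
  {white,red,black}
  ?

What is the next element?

First shade goes white, grey, black, white → grey (repeats white → grey → black).
Colour: repeats red → blue → green; red, blue, green, red → blue.
Second shade goes black, white, grey, black → white (repeats black → white → grey).
So the next element is {grey,blue,white}.

{grey,blue,white}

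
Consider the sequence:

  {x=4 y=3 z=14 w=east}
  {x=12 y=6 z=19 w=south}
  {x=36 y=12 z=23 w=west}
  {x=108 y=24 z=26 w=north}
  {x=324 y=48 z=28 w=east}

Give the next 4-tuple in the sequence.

{x=972 y=96 z=29 w=south}

X goes 4, 12, 36, 108, 324 → 972 (×3 each step).
For the y, ×2 each step: 3, 6, 12, 24, 48 → 96.
Z — differences are 5, 4, 3, … (decreasing by 1 each time): 14, 19, 23, 26, 28 → 29.
For the w, repeats east → south → west → north: east, south, west, north, east → south.
So the next 4-tuple is {x=972 y=96 z=29 w=south}.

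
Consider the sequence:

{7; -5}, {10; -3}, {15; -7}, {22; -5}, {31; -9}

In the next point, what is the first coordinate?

42

First coordinate: 7, 10, 15, 22, 31 → 42 (differences are 3, 5, 7, … (increasing by 2 each time)).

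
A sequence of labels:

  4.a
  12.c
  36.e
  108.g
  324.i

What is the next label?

972.k

First component — ×3 each step: 4, 12, 36, 108, 324 → 972.
Letter: letters move forward 2 places in the alphabet; a, c, e, g, i → k.
So the next label is 972.k.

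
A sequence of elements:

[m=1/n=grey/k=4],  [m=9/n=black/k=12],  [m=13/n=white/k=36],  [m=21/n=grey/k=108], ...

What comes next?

M goes 1, 9, 13, 21 → 25 (alternating steps +8, +4, +8, +4, …).
N: repeats grey → black → white; grey, black, white, grey → black.
K goes 4, 12, 36, 108 → 324 (×3 each step).
Putting it together: [m=25/n=black/k=324].

[m=25/n=black/k=324]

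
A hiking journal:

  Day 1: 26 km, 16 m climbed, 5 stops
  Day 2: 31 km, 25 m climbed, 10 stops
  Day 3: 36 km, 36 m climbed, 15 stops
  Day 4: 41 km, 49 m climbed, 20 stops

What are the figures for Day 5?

Km: 26, 31, 36, 41 → 46 (+5 each step).
M climbed — perfect squares: 4², 5², 6², …: 16, 25, 36, 49 → 64.
Stops: +5 each step, so 5, 10, 15, 20 → 25.
Combining the parts gives 46 km, 64 m climbed, 25 stops.

46 km, 64 m climbed, 25 stops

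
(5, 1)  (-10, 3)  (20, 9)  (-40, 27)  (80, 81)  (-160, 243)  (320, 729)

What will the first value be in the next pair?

-640

First value — ×(-2) each step: 5, -10, 20, -40, 80, -160, 320 → -640.
Second value: 1, 3, 9, 27, 81, 243, 729 → 2187 (×3 each step).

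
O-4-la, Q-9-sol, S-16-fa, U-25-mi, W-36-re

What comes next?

Y-49-do

Letter: O, Q, S, U, W → Y (letters move forward 2 places in the alphabet).
Second component: 4, 9, 16, 25, 36 → 49 (perfect squares: 2², 3², 4², …).
Note goes la, sol, fa, mi, re → do (runs backward through the solfège scale do→ti).
Combining the parts gives Y-49-do.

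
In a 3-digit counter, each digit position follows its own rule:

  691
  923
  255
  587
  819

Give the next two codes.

141 then 473

For the first digit, +3 each step, mod 10: 6, 9, 2, 5, 8 → 1 → 4.
Second digit: +3 each step, mod 10, so 9, 2, 5, 8, 1 → 4 → 7.
Third digit: 1, 3, 5, 7, 9 → 1 → 3 (+2 each step, mod 10).
Putting the parts together: 141 and then 473.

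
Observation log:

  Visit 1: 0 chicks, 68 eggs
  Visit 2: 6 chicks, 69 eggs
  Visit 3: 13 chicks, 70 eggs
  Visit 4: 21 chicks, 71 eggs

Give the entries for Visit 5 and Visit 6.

30 chicks, 72 eggs; 40 chicks, 73 eggs

Chicks: differences are 6, 7, 8, … (increasing by 1 each time); 0, 6, 13, 21 → 30 → 40.
Eggs — +1 each step: 68, 69, 70, 71 → 72 → 73.
Putting the parts together: 30 chicks, 72 eggs and then 40 chicks, 73 eggs.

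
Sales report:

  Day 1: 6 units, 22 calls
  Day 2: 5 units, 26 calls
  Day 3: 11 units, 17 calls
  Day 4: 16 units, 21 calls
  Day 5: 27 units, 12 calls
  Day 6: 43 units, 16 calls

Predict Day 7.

70 units, 7 calls

Units goes 6, 5, 11, 16, 27, 43 → 70 (each term is the sum of the two before it).
Calls: alternating steps +4, −9, +4, −9, …; 22, 26, 17, 21, 12, 16 → 7.
Putting it together: 70 units, 7 calls.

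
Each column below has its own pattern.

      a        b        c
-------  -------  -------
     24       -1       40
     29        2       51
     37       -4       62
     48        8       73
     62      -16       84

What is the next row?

79  32  95

Column a — differences are 5, 8, 11, … (increasing by 3 each time): 24, 29, 37, 48, 62 → 79.
Column b: ×(-2) each step; -1, 2, -4, 8, -16 → 32.
For the column c, +11 each step: 40, 51, 62, 73, 84 → 95.
So the next row is 79  32  95.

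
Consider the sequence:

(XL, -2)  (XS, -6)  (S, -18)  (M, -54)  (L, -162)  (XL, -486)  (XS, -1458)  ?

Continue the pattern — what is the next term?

Size: XL, XS, S, M, L, XL, XS → S (repeats XL → XS → S → M → L).
For the second part, ×3 each step: -2, -6, -18, -54, -162, -486, -1458 → -4374.
So the next term is (S, -4374).

(S, -4374)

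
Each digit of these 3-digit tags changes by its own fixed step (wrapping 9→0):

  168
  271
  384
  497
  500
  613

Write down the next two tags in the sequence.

726, 839

First digit — +1 each step, mod 10: 1, 2, 3, 4, 5, 6 → 7 → 8.
For the second digit, +1 each step, mod 10: 6, 7, 8, 9, 0, 1 → 2 → 3.
Third digit: 8, 1, 4, 7, 0, 3 → 6 → 9 (+3 each step, mod 10).
So the next two tags are 726 and 839.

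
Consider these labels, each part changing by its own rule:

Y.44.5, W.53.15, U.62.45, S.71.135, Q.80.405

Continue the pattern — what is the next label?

Letter: letters move back 2 places in the alphabet; Y, W, U, S, Q → O.
Second component: +9 each step; 44, 53, 62, 71, 80 → 89.
Third component: 5, 15, 45, 135, 405 → 1215 (×3 each step).
Putting it together: O.89.1215.

O.89.1215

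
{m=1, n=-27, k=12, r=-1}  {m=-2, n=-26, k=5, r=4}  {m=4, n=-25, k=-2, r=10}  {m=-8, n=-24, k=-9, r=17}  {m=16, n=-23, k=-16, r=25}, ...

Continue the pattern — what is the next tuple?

{m=-32, n=-22, k=-23, r=34}

For the m, ×(-2) each step: 1, -2, 4, -8, 16 → -32.
N: +1 each step; -27, -26, -25, -24, -23 → -22.
K: 12, 5, -2, -9, -16 → -23 (−7 each step).
R: differences are 5, 6, 7, … (increasing by 1 each time); -1, 4, 10, 17, 25 → 34.
So the next tuple is {m=-32, n=-22, k=-23, r=34}.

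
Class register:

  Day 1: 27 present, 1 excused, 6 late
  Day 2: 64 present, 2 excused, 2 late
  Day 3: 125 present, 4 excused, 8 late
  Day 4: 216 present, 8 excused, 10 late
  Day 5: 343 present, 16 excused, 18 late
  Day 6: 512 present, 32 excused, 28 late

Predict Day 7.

729 present, 64 excused, 46 late

For the present, perfect cubes: 3³, 4³, 5³, …: 27, 64, 125, 216, 343, 512 → 729.
Excused: ×2 each step; 1, 2, 4, 8, 16, 32 → 64.
Late goes 6, 2, 8, 10, 18, 28 → 46 (each term is the sum of the two before it).
Putting it together: 729 present, 64 excused, 46 late.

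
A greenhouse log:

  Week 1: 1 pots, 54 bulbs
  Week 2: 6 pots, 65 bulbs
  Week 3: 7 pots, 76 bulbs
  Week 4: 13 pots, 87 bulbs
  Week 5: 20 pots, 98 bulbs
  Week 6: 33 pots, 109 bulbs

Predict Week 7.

For the pots, each term is the sum of the two before it: 1, 6, 7, 13, 20, 33 → 53.
Bulbs goes 54, 65, 76, 87, 98, 109 → 120 (+11 each step).
So the next line is 53 pots, 120 bulbs.

53 pots, 120 bulbs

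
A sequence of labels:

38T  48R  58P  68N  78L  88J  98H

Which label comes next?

For the first component, +10 each step: 38, 48, 58, 68, 78, 88, 98 → 108.
Letter: letters move back 2 places in the alphabet; T, R, P, N, L, J, H → F.
Combining the parts gives 108F.

108F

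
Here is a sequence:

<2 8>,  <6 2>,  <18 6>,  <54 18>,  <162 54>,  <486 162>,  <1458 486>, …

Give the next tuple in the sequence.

<4374 1458>

First slot: ×3 each step, so 2, 6, 18, 54, 162, 486, 1458 → 4374.
Second slot: always the previous value of the first slot; 8, 2, 6, 18, 54, 162, 486 → 1458.
So the next tuple is <4374 1458>.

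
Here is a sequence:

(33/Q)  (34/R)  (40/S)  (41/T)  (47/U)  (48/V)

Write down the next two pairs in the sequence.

First part: alternating steps +1, +6, +1, +6, …; 33, 34, 40, 41, 47, 48 → 54 → 55.
Letter: Q, R, S, T, U, V → W → X (letters move forward 1 place in the alphabet).
So the next two pairs are (54/W) and (55/X).

(54/W), (55/X)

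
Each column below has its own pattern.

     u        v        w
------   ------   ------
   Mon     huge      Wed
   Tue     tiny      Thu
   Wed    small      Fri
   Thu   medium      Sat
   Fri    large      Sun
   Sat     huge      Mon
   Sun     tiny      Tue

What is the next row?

Mon  small  Wed

Column u: Mon, Tue, Wed, Thu, Fri, Sat, Sun → Mon (runs through the weekdays Mon→Sun).
For the column v, repeats huge → tiny → small → medium → large: huge, tiny, small, medium, large, huge, tiny → small.
Column w: runs through the weekdays Mon→Sun, so Wed, Thu, Fri, Sat, Sun, Mon, Tue → Wed.
Putting it together: Mon  small  Wed.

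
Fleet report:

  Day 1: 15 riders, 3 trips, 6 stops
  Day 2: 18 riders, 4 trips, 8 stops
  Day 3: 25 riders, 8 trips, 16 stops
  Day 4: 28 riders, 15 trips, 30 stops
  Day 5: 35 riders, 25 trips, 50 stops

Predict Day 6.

38 riders, 38 trips, 76 stops

Riders — alternating steps +3, +7, +3, +7, …: 15, 18, 25, 28, 35 → 38.
Trips goes 3, 4, 8, 15, 25 → 38 (differences are 1, 4, 7, … (increasing by 3 each time)).
For the stops, always 2 × the trips: 6, 8, 16, 30, 50 → 76.
Combining the parts gives 38 riders, 38 trips, 76 stops.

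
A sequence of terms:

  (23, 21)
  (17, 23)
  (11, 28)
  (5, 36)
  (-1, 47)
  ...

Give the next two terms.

First entry: −6 each step; 23, 17, 11, 5, -1 → -7 → -13.
Second entry — differences are 2, 5, 8, … (increasing by 3 each time): 21, 23, 28, 36, 47 → 61 → 78.
Putting the parts together: (-7, 61) and then (-13, 78).

(-7, 61), (-13, 78)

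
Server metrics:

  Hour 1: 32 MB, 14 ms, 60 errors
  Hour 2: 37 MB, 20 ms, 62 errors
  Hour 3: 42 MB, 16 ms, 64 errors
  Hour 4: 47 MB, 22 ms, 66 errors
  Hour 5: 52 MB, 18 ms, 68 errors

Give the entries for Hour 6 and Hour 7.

57 MB, 24 ms, 70 errors; 62 MB, 20 ms, 72 errors

MB: 32, 37, 42, 47, 52 → 57 → 62 (+5 each step).
Ms: alternating steps +6, −4, +6, −4, …, so 14, 20, 16, 22, 18 → 24 → 20.
Errors goes 60, 62, 64, 66, 68 → 70 → 72 (+2 each step).
So the next two lines are 57 MB, 24 ms, 70 errors and 62 MB, 20 ms, 72 errors.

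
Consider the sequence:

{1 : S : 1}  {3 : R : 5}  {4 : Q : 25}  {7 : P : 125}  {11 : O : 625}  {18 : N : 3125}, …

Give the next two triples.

{29 : M : 15625}, {47 : L : 78125}

For the first entry, each term is the sum of the two before it: 1, 3, 4, 7, 11, 18 → 29 → 47.
Letter: S, R, Q, P, O, N → M → L (letters move back 1 place in the alphabet).
Third entry: 1, 5, 25, 125, 625, 3125 → 15625 → 78125 (×5 each step).
Putting the parts together: {29 : M : 15625} and then {47 : L : 78125}.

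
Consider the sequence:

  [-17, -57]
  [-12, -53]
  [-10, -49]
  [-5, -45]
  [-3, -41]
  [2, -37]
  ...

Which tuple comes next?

First value: -17, -12, -10, -5, -3, 2 → 4 (alternating steps +5, +2, +5, +2, …).
Second value: +4 each step; -57, -53, -49, -45, -41, -37 → -33.
Putting it together: [4, -33].

[4, -33]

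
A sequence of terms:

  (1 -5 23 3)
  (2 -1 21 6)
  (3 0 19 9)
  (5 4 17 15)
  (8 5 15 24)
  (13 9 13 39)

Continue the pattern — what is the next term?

First part goes 1, 2, 3, 5, 8, 13 → 21 (each term is the sum of the two before it).
Second part: alternating steps +4, +1, +4, +1, …; -5, -1, 0, 4, 5, 9 → 10.
Third part: 23, 21, 19, 17, 15, 13 → 11 (−2 each step).
Fourth part — always 3 × the first part: 3, 6, 9, 15, 24, 39 → 63.
So the next term is (21 10 11 63).

(21 10 11 63)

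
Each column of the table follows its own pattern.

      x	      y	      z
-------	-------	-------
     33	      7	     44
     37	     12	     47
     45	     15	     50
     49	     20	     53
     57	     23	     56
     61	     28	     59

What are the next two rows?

Column x: alternating steps +4, +8, +4, +8, …; 33, 37, 45, 49, 57, 61 → 69 → 73.
Column y: alternating steps +5, +3, +5, +3, …; 7, 12, 15, 20, 23, 28 → 31 → 36.
Column z goes 44, 47, 50, 53, 56, 59 → 62 → 65 (+3 each step).
Putting the parts together: 69  31  62 and then 73  36  65.

69  31  62; 73  36  65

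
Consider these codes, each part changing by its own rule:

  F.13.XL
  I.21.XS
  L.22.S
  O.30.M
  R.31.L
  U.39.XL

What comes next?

Letter — letters move forward 3 places in the alphabet: F, I, L, O, R, U → X.
Second component: 13, 21, 22, 30, 31, 39 → 40 (alternating steps +8, +1, +8, +1, …).
Size: repeats XL → XS → S → M → L; XL, XS, S, M, L, XL → XS.
So the next code is X.40.XS.

X.40.XS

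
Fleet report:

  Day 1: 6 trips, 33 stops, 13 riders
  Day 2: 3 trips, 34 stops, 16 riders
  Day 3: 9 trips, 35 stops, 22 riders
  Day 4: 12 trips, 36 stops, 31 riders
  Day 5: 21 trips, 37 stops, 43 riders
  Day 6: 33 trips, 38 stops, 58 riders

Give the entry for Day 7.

Trips: 6, 3, 9, 12, 21, 33 → 54 (each term is the sum of the two before it).
Stops: 33, 34, 35, 36, 37, 38 → 39 (+1 each step).
Riders — differences are 3, 6, 9, … (increasing by 3 each time): 13, 16, 22, 31, 43, 58 → 76.
Combining the parts gives 54 trips, 39 stops, 76 riders.

54 trips, 39 stops, 76 riders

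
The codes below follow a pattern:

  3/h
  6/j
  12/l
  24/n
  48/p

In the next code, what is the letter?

r

First component: 3, 6, 12, 24, 48 → 96 (×2 each step).
Letter — letters move forward 2 places in the alphabet: h, j, l, n, p → r.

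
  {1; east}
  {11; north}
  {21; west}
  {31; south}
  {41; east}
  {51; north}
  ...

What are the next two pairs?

For the first coordinate, +10 each step: 1, 11, 21, 31, 41, 51 → 61 → 71.
Direction: east, north, west, south, east, north → west → south (repeats east → north → west → south).
So the next two pairs are {61; west} and {71; south}.

{61; west}, {71; south}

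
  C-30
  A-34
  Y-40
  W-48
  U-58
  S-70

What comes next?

Letter goes C, A, Y, W, U, S → Q (letters move back 2 places in the alphabet, wrapping A→Z).
Second component goes 30, 34, 40, 48, 58, 70 → 84 (differences are 4, 6, 8, … (increasing by 2 each time)).
So the next label is Q-84.

Q-84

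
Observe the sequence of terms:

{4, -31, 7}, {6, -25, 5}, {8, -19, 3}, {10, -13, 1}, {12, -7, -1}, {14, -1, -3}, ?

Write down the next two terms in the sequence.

{16, 5, -5}, {18, 11, -7}

First coordinate: +2 each step; 4, 6, 8, 10, 12, 14 → 16 → 18.
Second coordinate: -31, -25, -19, -13, -7, -1 → 5 → 11 (+6 each step).
Third coordinate goes 7, 5, 3, 1, -1, -3 → -5 → -7 (together with the first coordinate always sums to 11).
So the next two terms are {16, 5, -5} and {18, 11, -7}.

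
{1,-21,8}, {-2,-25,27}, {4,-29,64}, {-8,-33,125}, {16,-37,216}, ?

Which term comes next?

First coordinate — ×(-2) each step: 1, -2, 4, -8, 16 → -32.
Second coordinate — −4 each step: -21, -25, -29, -33, -37 → -41.
Third coordinate: 8, 27, 64, 125, 216 → 343 (perfect cubes: 2³, 3³, 4³, …).
Combining the parts gives {-32,-41,343}.

{-32,-41,343}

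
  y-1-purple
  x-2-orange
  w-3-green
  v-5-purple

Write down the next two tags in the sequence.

Letter: letters move back 1 place in the alphabet, so y, x, w, v → u → t.
For the second component, each term is the sum of the two before it: 1, 2, 3, 5 → 8 → 13.
Colour: repeats purple → orange → green; purple, orange, green, purple → orange → green.
So the next two tags are u-8-orange and t-13-green.

u-8-orange, t-13-green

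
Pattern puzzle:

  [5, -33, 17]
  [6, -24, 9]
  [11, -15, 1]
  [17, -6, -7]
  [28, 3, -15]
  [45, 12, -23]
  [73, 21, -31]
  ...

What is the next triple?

First entry: each term is the sum of the two before it, so 5, 6, 11, 17, 28, 45, 73 → 118.
Second entry: +9 each step; -33, -24, -15, -6, 3, 12, 21 → 30.
Third entry: 17, 9, 1, -7, -15, -23, -31 → -39 (−8 each step).
So the next triple is [118, 30, -39].

[118, 30, -39]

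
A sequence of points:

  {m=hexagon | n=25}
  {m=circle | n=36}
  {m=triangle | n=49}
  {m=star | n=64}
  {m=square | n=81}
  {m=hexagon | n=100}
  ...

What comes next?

{m=circle | n=121}

M — repeats hexagon → circle → triangle → star → square: hexagon, circle, triangle, star, square, hexagon → circle.
N: perfect squares: 5², 6², 7², …; 25, 36, 49, 64, 81, 100 → 121.
Putting it together: {m=circle | n=121}.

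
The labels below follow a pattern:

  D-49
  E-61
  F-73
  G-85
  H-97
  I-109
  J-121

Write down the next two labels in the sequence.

K-133 then L-145

Letter goes D, E, F, G, H, I, J → K → L (letters move forward 1 place in the alphabet).
Second component: 49, 61, 73, 85, 97, 109, 121 → 133 → 145 (+12 each step).
Putting the parts together: K-133 and then L-145.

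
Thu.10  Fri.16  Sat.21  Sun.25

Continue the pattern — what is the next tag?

Mon.28

Day: runs through the weekdays Mon→Sun, so Thu, Fri, Sat, Sun → Mon.
Second component: differences are 6, 5, 4, … (decreasing by 1 each time); 10, 16, 21, 25 → 28.
So the next tag is Mon.28.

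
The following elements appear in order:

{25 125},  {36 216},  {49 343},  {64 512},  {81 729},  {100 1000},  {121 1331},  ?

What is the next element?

{144 1728}

First value — perfect squares: 5², 6², 7², …: 25, 36, 49, 64, 81, 100, 121 → 144.
Second value: perfect cubes: 5³, 6³, 7³, …, so 125, 216, 343, 512, 729, 1000, 1331 → 1728.
Combining the parts gives {144 1728}.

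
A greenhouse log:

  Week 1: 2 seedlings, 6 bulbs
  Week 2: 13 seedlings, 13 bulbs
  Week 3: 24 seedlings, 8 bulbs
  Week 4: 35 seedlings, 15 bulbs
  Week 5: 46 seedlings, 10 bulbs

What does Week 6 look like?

Seedlings — +11 each step: 2, 13, 24, 35, 46 → 57.
Bulbs — alternating steps +7, −5, +7, −5, …: 6, 13, 8, 15, 10 → 17.
Putting it together: 57 seedlings, 17 bulbs.

57 seedlings, 17 bulbs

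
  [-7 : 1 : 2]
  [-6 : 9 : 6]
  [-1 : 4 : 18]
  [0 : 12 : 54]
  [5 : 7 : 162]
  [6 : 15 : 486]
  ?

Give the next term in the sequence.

[11 : 10 : 1458]

First value: alternating steps +1, +5, +1, +5, …, so -7, -6, -1, 0, 5, 6 → 11.
For the second value, alternating steps +8, −5, +8, −5, …: 1, 9, 4, 12, 7, 15 → 10.
Third value: ×3 each step; 2, 6, 18, 54, 162, 486 → 1458.
Combining the parts gives [11 : 10 : 1458].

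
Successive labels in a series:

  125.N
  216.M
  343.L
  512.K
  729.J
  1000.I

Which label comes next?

1331.H

First component goes 125, 216, 343, 512, 729, 1000 → 1331 (perfect cubes: 5³, 6³, 7³, …).
For the letter, letters move back 1 place in the alphabet: N, M, L, K, J, I → H.
Combining the parts gives 1331.H.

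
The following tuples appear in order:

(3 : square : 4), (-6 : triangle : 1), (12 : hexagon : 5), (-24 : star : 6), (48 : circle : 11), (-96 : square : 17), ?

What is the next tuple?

First component: 3, -6, 12, -24, 48, -96 → 192 (×(-2) each step).
Shape: repeats square → triangle → hexagon → star → circle, so square, triangle, hexagon, star, circle, square → triangle.
Third component: each term is the sum of the two before it, so 4, 1, 5, 6, 11, 17 → 28.
Putting it together: (192 : triangle : 28).

(192 : triangle : 28)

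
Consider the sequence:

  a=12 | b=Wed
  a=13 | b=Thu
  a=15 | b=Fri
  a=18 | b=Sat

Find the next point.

a=22 | b=Sun

A: differences are 1, 2, 3, … (increasing by 1 each time), so 12, 13, 15, 18 → 22.
B: runs through the weekdays Mon→Sun, so Wed, Thu, Fri, Sat → Sun.
Putting it together: a=22 | b=Sun.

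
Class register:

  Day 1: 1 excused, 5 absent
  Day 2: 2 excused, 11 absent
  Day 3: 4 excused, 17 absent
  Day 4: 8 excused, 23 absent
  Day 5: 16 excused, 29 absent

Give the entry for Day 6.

For the excused, ×2 each step: 1, 2, 4, 8, 16 → 32.
Absent — +6 each step: 5, 11, 17, 23, 29 → 35.
Combining the parts gives 32 excused, 35 absent.

32 excused, 35 absent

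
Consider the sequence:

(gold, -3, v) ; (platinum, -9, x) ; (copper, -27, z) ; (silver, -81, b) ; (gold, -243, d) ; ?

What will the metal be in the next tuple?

platinum

For the metal, repeats gold → platinum → copper → silver: gold, platinum, copper, silver, gold → platinum.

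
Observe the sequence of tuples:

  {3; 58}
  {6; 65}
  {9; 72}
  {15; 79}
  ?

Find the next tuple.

For the first part, each term is the sum of the two before it: 3, 6, 9, 15 → 24.
Second part: +7 each step; 58, 65, 72, 79 → 86.
So the next tuple is {24; 86}.

{24; 86}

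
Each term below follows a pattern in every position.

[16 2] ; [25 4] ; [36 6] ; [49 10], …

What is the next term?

First value — perfect squares: 4², 5², 6², …: 16, 25, 36, 49 → 64.
Second value goes 2, 4, 6, 10 → 16 (each term is the sum of the two before it).
So the next term is [64 16].

[64 16]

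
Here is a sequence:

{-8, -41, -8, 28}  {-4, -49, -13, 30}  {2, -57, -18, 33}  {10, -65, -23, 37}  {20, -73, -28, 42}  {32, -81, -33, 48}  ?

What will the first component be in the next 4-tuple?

46

First component: differences are 4, 6, 8, … (increasing by 2 each time); -8, -4, 2, 10, 20, 32 → 46.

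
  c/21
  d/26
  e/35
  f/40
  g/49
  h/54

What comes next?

Letter goes c, d, e, f, g, h → i (letters move forward 1 place in the alphabet).
Second component: alternating steps +5, +9, +5, +9, …, so 21, 26, 35, 40, 49, 54 → 63.
Combining the parts gives i/63.

i/63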